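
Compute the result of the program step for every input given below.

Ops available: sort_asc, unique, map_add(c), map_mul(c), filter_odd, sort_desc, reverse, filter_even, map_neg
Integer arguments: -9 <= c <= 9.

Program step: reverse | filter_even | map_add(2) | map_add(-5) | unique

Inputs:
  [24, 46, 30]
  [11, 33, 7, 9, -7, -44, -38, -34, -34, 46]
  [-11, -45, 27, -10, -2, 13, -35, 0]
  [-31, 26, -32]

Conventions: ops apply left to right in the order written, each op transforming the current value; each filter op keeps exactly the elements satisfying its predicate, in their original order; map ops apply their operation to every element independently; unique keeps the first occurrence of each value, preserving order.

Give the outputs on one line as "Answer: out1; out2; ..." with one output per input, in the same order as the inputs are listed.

[27, 43, 21]; [43, -37, -41, -47]; [-3, -5, -13]; [-35, 23]

Execution, op by op:
  [24, 46, 30] -> [30, 46, 24] -> [30, 46, 24] -> [32, 48, 26] -> [27, 43, 21] -> [27, 43, 21]
  [11, 33, 7, 9, -7, -44, -38, -34, -34, 46] -> [46, -34, -34, -38, -44, -7, 9, 7, 33, 11] -> [46, -34, -34, -38, -44] -> [48, -32, -32, -36, -42] -> [43, -37, -37, -41, -47] -> [43, -37, -41, -47]
  [-11, -45, 27, -10, -2, 13, -35, 0] -> [0, -35, 13, -2, -10, 27, -45, -11] -> [0, -2, -10] -> [2, 0, -8] -> [-3, -5, -13] -> [-3, -5, -13]
  [-31, 26, -32] -> [-32, 26, -31] -> [-32, 26] -> [-30, 28] -> [-35, 23] -> [-35, 23]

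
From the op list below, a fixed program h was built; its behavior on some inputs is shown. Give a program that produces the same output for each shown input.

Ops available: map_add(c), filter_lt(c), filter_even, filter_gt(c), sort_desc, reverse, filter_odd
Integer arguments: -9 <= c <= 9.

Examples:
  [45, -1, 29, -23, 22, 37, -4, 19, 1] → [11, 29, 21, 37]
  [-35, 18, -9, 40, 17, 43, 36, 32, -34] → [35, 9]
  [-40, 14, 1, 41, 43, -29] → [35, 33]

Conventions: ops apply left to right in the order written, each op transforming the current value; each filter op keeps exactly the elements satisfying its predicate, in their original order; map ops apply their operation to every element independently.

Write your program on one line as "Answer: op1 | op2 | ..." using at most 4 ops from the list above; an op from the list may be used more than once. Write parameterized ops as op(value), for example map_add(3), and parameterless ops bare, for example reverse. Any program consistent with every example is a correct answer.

filter_gt(4) | map_add(-8) | filter_odd | reverse

Check, running the answer program on each example:
  [45, -1, 29, -23, 22, 37, -4, 19, 1] -> [45, 29, 22, 37, 19] -> [37, 21, 14, 29, 11] -> [37, 21, 29, 11] -> [11, 29, 21, 37]
  [-35, 18, -9, 40, 17, 43, 36, 32, -34] -> [18, 40, 17, 43, 36, 32] -> [10, 32, 9, 35, 28, 24] -> [9, 35] -> [35, 9]
  [-40, 14, 1, 41, 43, -29] -> [14, 41, 43] -> [6, 33, 35] -> [33, 35] -> [35, 33]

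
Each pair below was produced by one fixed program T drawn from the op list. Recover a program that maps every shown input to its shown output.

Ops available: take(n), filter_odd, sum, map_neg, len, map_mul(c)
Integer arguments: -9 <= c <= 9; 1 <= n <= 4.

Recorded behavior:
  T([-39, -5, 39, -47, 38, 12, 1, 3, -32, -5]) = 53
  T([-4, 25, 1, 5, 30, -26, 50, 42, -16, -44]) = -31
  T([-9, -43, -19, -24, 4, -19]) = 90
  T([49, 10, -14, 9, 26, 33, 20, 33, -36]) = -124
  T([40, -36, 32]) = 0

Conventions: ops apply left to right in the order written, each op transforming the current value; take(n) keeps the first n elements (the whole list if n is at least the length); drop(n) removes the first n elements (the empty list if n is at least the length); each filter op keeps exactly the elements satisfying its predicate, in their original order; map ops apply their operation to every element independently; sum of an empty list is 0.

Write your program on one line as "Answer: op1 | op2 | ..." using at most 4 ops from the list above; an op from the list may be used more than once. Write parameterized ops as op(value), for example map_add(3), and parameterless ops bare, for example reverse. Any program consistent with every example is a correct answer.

filter_odd | map_neg | sum

Check, running the answer program on each example:
  [-39, -5, 39, -47, 38, 12, 1, 3, -32, -5] -> [-39, -5, 39, -47, 1, 3, -5] -> [39, 5, -39, 47, -1, -3, 5] -> 53
  [-4, 25, 1, 5, 30, -26, 50, 42, -16, -44] -> [25, 1, 5] -> [-25, -1, -5] -> -31
  [-9, -43, -19, -24, 4, -19] -> [-9, -43, -19, -19] -> [9, 43, 19, 19] -> 90
  [49, 10, -14, 9, 26, 33, 20, 33, -36] -> [49, 9, 33, 33] -> [-49, -9, -33, -33] -> -124
  [40, -36, 32] -> [] -> [] -> 0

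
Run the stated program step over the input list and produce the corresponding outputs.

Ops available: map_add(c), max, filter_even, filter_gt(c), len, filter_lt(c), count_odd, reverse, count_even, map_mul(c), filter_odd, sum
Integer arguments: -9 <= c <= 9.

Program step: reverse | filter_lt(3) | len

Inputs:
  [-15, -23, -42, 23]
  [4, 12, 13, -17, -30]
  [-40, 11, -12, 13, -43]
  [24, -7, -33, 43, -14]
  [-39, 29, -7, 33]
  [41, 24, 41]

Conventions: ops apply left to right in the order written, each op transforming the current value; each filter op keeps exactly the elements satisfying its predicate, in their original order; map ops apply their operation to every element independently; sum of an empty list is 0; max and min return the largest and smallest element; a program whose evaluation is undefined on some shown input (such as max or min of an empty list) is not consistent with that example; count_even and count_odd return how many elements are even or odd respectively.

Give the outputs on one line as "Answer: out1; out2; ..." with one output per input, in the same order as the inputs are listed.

3; 2; 3; 3; 2; 0

Execution, op by op:
  [-15, -23, -42, 23] -> [23, -42, -23, -15] -> [-42, -23, -15] -> 3
  [4, 12, 13, -17, -30] -> [-30, -17, 13, 12, 4] -> [-30, -17] -> 2
  [-40, 11, -12, 13, -43] -> [-43, 13, -12, 11, -40] -> [-43, -12, -40] -> 3
  [24, -7, -33, 43, -14] -> [-14, 43, -33, -7, 24] -> [-14, -33, -7] -> 3
  [-39, 29, -7, 33] -> [33, -7, 29, -39] -> [-7, -39] -> 2
  [41, 24, 41] -> [41, 24, 41] -> [] -> 0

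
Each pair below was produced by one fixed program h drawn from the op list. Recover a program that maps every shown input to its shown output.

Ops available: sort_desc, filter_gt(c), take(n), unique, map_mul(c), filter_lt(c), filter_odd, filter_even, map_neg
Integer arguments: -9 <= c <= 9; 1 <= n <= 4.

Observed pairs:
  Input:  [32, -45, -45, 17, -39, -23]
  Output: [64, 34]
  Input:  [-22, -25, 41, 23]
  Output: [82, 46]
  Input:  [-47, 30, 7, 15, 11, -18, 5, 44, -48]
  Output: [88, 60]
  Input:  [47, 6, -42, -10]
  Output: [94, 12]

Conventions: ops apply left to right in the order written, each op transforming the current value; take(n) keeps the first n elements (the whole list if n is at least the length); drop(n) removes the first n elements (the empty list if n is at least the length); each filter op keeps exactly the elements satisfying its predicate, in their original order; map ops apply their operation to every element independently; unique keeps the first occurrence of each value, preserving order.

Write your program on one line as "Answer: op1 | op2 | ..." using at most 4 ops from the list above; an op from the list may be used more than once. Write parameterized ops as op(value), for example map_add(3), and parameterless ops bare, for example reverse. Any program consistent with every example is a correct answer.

sort_desc | map_mul(2) | take(2)

Check, running the answer program on each example:
  [32, -45, -45, 17, -39, -23] -> [32, 17, -23, -39, -45, -45] -> [64, 34, -46, -78, -90, -90] -> [64, 34]
  [-22, -25, 41, 23] -> [41, 23, -22, -25] -> [82, 46, -44, -50] -> [82, 46]
  [-47, 30, 7, 15, 11, -18, 5, 44, -48] -> [44, 30, 15, 11, 7, 5, -18, -47, -48] -> [88, 60, 30, 22, 14, 10, -36, -94, -96] -> [88, 60]
  [47, 6, -42, -10] -> [47, 6, -10, -42] -> [94, 12, -20, -84] -> [94, 12]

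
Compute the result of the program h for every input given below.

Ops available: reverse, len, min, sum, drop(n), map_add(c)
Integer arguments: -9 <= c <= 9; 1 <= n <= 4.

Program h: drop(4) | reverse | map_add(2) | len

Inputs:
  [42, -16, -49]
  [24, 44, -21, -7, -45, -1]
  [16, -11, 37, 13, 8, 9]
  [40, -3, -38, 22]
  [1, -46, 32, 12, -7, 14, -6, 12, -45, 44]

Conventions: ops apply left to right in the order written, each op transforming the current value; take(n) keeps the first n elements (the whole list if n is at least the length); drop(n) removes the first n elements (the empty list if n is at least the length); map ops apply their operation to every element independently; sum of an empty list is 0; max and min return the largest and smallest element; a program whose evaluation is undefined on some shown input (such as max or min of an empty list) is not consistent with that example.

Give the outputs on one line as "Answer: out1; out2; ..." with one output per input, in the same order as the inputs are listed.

0; 2; 2; 0; 6

Execution, op by op:
  [42, -16, -49] -> [] -> [] -> [] -> 0
  [24, 44, -21, -7, -45, -1] -> [-45, -1] -> [-1, -45] -> [1, -43] -> 2
  [16, -11, 37, 13, 8, 9] -> [8, 9] -> [9, 8] -> [11, 10] -> 2
  [40, -3, -38, 22] -> [] -> [] -> [] -> 0
  [1, -46, 32, 12, -7, 14, -6, 12, -45, 44] -> [-7, 14, -6, 12, -45, 44] -> [44, -45, 12, -6, 14, -7] -> [46, -43, 14, -4, 16, -5] -> 6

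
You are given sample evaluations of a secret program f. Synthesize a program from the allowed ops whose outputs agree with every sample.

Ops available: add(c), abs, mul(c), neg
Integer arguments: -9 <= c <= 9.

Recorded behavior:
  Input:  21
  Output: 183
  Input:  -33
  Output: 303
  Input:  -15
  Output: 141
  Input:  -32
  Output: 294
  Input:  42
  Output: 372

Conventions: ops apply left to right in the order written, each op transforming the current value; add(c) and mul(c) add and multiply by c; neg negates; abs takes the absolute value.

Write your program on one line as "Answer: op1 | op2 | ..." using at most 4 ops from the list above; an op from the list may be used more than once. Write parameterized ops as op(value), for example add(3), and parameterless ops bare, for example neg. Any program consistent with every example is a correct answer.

mul(9) | add(-6) | abs

Check, running the answer program on each example:
  21 -> 189 -> 183 -> 183
  -33 -> -297 -> -303 -> 303
  -15 -> -135 -> -141 -> 141
  -32 -> -288 -> -294 -> 294
  42 -> 378 -> 372 -> 372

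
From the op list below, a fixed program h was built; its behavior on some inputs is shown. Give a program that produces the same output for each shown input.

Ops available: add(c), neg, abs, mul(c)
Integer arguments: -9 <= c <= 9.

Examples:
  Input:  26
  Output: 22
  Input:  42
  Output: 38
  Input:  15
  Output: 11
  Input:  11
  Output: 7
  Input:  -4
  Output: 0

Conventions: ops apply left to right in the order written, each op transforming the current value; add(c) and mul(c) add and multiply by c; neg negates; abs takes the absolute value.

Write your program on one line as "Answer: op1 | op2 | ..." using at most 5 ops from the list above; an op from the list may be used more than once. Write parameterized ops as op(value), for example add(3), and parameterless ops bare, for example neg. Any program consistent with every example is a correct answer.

neg | abs | add(4) | add(-8)

Check, running the answer program on each example:
  26 -> -26 -> 26 -> 30 -> 22
  42 -> -42 -> 42 -> 46 -> 38
  15 -> -15 -> 15 -> 19 -> 11
  11 -> -11 -> 11 -> 15 -> 7
  -4 -> 4 -> 4 -> 8 -> 0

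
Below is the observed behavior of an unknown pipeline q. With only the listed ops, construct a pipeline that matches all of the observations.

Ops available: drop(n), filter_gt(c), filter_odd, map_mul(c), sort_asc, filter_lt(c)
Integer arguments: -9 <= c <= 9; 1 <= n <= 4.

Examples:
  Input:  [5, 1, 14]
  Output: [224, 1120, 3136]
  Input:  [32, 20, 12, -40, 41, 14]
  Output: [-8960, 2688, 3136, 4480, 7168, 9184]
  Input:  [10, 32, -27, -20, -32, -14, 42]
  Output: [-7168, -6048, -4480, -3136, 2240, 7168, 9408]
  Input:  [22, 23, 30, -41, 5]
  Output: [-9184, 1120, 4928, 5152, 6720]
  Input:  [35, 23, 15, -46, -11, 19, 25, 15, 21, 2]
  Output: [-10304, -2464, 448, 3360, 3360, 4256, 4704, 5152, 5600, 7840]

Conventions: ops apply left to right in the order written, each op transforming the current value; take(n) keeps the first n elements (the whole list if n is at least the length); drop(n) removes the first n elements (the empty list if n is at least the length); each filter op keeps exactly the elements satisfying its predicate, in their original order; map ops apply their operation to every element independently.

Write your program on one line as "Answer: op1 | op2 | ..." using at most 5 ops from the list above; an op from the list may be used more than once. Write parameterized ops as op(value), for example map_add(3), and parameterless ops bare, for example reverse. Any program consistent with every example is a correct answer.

map_mul(-8) | map_mul(7) | map_mul(-4) | sort_asc

Check, running the answer program on each example:
  [5, 1, 14] -> [-40, -8, -112] -> [-280, -56, -784] -> [1120, 224, 3136] -> [224, 1120, 3136]
  [32, 20, 12, -40, 41, 14] -> [-256, -160, -96, 320, -328, -112] -> [-1792, -1120, -672, 2240, -2296, -784] -> [7168, 4480, 2688, -8960, 9184, 3136] -> [-8960, 2688, 3136, 4480, 7168, 9184]
  [10, 32, -27, -20, -32, -14, 42] -> [-80, -256, 216, 160, 256, 112, -336] -> [-560, -1792, 1512, 1120, 1792, 784, -2352] -> [2240, 7168, -6048, -4480, -7168, -3136, 9408] -> [-7168, -6048, -4480, -3136, 2240, 7168, 9408]
  [22, 23, 30, -41, 5] -> [-176, -184, -240, 328, -40] -> [-1232, -1288, -1680, 2296, -280] -> [4928, 5152, 6720, -9184, 1120] -> [-9184, 1120, 4928, 5152, 6720]
  [35, 23, 15, -46, -11, 19, 25, 15, 21, 2] -> [-280, -184, -120, 368, 88, -152, -200, -120, -168, -16] -> [-1960, -1288, -840, 2576, 616, -1064, -1400, -840, -1176, -112] -> [7840, 5152, 3360, -10304, -2464, 4256, 5600, 3360, 4704, 448] -> [-10304, -2464, 448, 3360, 3360, 4256, 4704, 5152, 5600, 7840]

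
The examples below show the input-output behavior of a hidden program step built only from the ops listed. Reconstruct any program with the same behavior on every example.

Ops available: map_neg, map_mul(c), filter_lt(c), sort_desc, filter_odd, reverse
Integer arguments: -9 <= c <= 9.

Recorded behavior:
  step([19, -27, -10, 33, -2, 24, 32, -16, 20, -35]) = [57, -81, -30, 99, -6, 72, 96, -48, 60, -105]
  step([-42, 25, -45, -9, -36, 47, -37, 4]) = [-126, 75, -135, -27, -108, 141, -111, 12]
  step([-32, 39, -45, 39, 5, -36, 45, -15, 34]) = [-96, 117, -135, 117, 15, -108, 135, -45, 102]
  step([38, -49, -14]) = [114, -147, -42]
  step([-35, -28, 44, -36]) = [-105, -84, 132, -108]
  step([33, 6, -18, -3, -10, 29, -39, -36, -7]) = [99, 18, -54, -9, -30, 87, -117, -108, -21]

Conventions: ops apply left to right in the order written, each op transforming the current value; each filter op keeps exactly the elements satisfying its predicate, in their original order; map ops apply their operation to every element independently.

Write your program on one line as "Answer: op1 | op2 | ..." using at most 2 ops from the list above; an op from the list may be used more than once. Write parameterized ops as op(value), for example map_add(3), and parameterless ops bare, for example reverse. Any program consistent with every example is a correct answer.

map_neg | map_mul(-3)

Check, running the answer program on each example:
  [19, -27, -10, 33, -2, 24, 32, -16, 20, -35] -> [-19, 27, 10, -33, 2, -24, -32, 16, -20, 35] -> [57, -81, -30, 99, -6, 72, 96, -48, 60, -105]
  [-42, 25, -45, -9, -36, 47, -37, 4] -> [42, -25, 45, 9, 36, -47, 37, -4] -> [-126, 75, -135, -27, -108, 141, -111, 12]
  [-32, 39, -45, 39, 5, -36, 45, -15, 34] -> [32, -39, 45, -39, -5, 36, -45, 15, -34] -> [-96, 117, -135, 117, 15, -108, 135, -45, 102]
  [38, -49, -14] -> [-38, 49, 14] -> [114, -147, -42]
  [-35, -28, 44, -36] -> [35, 28, -44, 36] -> [-105, -84, 132, -108]
  [33, 6, -18, -3, -10, 29, -39, -36, -7] -> [-33, -6, 18, 3, 10, -29, 39, 36, 7] -> [99, 18, -54, -9, -30, 87, -117, -108, -21]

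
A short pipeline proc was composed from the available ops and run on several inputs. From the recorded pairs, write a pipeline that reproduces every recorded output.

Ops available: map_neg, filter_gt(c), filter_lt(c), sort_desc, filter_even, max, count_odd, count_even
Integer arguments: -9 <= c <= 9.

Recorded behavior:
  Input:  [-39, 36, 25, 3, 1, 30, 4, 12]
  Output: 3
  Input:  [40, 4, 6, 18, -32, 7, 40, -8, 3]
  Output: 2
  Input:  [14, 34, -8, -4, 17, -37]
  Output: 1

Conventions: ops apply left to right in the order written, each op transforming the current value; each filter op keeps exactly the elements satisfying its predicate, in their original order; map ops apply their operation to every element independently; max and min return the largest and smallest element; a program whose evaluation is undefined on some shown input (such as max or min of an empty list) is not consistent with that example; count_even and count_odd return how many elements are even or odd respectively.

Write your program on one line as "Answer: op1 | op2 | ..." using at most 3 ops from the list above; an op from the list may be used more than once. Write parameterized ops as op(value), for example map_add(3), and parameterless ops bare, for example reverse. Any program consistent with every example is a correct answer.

map_neg | filter_lt(3) | count_odd

Check, running the answer program on each example:
  [-39, 36, 25, 3, 1, 30, 4, 12] -> [39, -36, -25, -3, -1, -30, -4, -12] -> [-36, -25, -3, -1, -30, -4, -12] -> 3
  [40, 4, 6, 18, -32, 7, 40, -8, 3] -> [-40, -4, -6, -18, 32, -7, -40, 8, -3] -> [-40, -4, -6, -18, -7, -40, -3] -> 2
  [14, 34, -8, -4, 17, -37] -> [-14, -34, 8, 4, -17, 37] -> [-14, -34, -17] -> 1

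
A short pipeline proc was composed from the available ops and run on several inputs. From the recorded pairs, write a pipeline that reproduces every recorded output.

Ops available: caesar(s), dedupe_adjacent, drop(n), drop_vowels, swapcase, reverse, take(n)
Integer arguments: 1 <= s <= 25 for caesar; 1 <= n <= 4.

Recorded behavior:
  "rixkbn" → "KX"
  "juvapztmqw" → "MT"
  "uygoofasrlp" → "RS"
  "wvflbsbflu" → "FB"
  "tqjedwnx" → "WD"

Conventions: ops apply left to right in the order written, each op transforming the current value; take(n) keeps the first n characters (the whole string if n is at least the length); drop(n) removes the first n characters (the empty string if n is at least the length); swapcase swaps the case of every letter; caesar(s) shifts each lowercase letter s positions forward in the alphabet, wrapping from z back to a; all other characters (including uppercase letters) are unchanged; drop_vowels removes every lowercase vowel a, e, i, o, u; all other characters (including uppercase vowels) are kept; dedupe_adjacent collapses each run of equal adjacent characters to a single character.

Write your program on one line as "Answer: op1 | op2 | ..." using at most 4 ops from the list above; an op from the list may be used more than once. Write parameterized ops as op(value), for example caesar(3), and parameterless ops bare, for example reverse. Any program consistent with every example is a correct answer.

reverse | swapcase | drop(2) | take(2)

Check, running the answer program on each example:
  "rixkbn" -> "nbkxir" -> "NBKXIR" -> "KXIR" -> "KX"
  "juvapztmqw" -> "wqmtzpavuj" -> "WQMTZPAVUJ" -> "MTZPAVUJ" -> "MT"
  "uygoofasrlp" -> "plrsafoogyu" -> "PLRSAFOOGYU" -> "RSAFOOGYU" -> "RS"
  "wvflbsbflu" -> "ulfbsblfvw" -> "ULFBSBLFVW" -> "FBSBLFVW" -> "FB"
  "tqjedwnx" -> "xnwdejqt" -> "XNWDEJQT" -> "WDEJQT" -> "WD"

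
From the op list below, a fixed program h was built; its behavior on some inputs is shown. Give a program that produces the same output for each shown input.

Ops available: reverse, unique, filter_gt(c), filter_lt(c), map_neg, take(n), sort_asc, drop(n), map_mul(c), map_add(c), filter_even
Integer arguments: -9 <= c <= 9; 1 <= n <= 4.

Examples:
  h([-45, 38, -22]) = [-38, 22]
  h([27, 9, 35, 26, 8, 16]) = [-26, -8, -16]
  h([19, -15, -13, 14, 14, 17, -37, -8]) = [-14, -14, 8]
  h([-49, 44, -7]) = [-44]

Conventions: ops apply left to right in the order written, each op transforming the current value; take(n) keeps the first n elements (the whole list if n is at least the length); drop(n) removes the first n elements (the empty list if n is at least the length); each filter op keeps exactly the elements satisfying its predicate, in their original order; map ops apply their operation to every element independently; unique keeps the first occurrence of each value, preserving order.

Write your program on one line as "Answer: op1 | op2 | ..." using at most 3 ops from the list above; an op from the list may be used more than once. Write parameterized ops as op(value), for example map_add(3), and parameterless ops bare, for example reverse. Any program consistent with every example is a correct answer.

filter_even | map_mul(-1)

Check, running the answer program on each example:
  [-45, 38, -22] -> [38, -22] -> [-38, 22]
  [27, 9, 35, 26, 8, 16] -> [26, 8, 16] -> [-26, -8, -16]
  [19, -15, -13, 14, 14, 17, -37, -8] -> [14, 14, -8] -> [-14, -14, 8]
  [-49, 44, -7] -> [44] -> [-44]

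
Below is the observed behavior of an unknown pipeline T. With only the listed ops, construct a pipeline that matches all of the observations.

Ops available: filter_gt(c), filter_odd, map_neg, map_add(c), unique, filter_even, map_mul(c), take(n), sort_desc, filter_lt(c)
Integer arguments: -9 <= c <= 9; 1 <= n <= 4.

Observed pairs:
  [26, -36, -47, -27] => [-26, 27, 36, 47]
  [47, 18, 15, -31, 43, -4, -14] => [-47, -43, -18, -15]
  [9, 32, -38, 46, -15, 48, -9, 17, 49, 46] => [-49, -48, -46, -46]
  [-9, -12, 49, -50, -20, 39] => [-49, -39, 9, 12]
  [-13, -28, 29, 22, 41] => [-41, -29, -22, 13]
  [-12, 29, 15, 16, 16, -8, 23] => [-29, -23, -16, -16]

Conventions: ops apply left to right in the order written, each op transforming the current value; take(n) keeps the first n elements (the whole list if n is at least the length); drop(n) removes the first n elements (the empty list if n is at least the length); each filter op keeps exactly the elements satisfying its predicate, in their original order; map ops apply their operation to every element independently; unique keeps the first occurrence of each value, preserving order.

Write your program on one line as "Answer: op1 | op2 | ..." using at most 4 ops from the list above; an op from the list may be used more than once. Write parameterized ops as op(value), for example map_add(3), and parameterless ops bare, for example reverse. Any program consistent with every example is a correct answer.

sort_desc | take(4) | map_neg

Check, running the answer program on each example:
  [26, -36, -47, -27] -> [26, -27, -36, -47] -> [26, -27, -36, -47] -> [-26, 27, 36, 47]
  [47, 18, 15, -31, 43, -4, -14] -> [47, 43, 18, 15, -4, -14, -31] -> [47, 43, 18, 15] -> [-47, -43, -18, -15]
  [9, 32, -38, 46, -15, 48, -9, 17, 49, 46] -> [49, 48, 46, 46, 32, 17, 9, -9, -15, -38] -> [49, 48, 46, 46] -> [-49, -48, -46, -46]
  [-9, -12, 49, -50, -20, 39] -> [49, 39, -9, -12, -20, -50] -> [49, 39, -9, -12] -> [-49, -39, 9, 12]
  [-13, -28, 29, 22, 41] -> [41, 29, 22, -13, -28] -> [41, 29, 22, -13] -> [-41, -29, -22, 13]
  [-12, 29, 15, 16, 16, -8, 23] -> [29, 23, 16, 16, 15, -8, -12] -> [29, 23, 16, 16] -> [-29, -23, -16, -16]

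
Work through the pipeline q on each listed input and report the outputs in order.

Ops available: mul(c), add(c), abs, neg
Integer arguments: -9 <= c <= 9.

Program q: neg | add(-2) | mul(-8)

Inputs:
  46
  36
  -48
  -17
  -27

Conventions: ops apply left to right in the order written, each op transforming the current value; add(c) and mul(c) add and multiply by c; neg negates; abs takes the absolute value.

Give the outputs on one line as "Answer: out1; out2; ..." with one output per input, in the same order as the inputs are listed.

384; 304; -368; -120; -200

Execution, op by op:
  46 -> -46 -> -48 -> 384
  36 -> -36 -> -38 -> 304
  -48 -> 48 -> 46 -> -368
  -17 -> 17 -> 15 -> -120
  -27 -> 27 -> 25 -> -200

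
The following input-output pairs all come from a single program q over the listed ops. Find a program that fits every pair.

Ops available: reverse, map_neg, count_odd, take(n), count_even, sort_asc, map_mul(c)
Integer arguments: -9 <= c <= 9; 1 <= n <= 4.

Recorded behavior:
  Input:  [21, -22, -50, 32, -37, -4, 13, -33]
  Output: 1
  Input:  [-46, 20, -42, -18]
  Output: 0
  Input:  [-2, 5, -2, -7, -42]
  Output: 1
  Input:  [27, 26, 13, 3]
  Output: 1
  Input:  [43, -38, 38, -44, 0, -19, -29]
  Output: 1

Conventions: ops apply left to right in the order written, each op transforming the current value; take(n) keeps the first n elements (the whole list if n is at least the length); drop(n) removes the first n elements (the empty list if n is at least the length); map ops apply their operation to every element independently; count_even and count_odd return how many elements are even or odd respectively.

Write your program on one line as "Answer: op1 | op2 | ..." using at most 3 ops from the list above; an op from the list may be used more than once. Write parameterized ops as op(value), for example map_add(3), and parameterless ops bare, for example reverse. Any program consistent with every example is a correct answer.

take(2) | count_odd

Check, running the answer program on each example:
  [21, -22, -50, 32, -37, -4, 13, -33] -> [21, -22] -> 1
  [-46, 20, -42, -18] -> [-46, 20] -> 0
  [-2, 5, -2, -7, -42] -> [-2, 5] -> 1
  [27, 26, 13, 3] -> [27, 26] -> 1
  [43, -38, 38, -44, 0, -19, -29] -> [43, -38] -> 1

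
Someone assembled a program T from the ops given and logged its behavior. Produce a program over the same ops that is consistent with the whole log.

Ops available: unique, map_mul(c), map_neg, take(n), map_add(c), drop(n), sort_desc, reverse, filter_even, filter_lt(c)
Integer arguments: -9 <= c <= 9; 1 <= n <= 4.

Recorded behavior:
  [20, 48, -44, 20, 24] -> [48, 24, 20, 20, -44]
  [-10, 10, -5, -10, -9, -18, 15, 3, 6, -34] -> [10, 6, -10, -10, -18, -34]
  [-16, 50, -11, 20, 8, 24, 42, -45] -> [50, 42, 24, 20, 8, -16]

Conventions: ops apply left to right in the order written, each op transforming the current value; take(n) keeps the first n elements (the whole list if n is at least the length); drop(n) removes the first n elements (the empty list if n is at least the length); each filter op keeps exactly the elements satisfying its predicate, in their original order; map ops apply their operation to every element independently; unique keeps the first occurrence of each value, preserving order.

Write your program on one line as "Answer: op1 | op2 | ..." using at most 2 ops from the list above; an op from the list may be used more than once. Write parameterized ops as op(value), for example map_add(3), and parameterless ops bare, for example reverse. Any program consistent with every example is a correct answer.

sort_desc | filter_even

Check, running the answer program on each example:
  [20, 48, -44, 20, 24] -> [48, 24, 20, 20, -44] -> [48, 24, 20, 20, -44]
  [-10, 10, -5, -10, -9, -18, 15, 3, 6, -34] -> [15, 10, 6, 3, -5, -9, -10, -10, -18, -34] -> [10, 6, -10, -10, -18, -34]
  [-16, 50, -11, 20, 8, 24, 42, -45] -> [50, 42, 24, 20, 8, -11, -16, -45] -> [50, 42, 24, 20, 8, -16]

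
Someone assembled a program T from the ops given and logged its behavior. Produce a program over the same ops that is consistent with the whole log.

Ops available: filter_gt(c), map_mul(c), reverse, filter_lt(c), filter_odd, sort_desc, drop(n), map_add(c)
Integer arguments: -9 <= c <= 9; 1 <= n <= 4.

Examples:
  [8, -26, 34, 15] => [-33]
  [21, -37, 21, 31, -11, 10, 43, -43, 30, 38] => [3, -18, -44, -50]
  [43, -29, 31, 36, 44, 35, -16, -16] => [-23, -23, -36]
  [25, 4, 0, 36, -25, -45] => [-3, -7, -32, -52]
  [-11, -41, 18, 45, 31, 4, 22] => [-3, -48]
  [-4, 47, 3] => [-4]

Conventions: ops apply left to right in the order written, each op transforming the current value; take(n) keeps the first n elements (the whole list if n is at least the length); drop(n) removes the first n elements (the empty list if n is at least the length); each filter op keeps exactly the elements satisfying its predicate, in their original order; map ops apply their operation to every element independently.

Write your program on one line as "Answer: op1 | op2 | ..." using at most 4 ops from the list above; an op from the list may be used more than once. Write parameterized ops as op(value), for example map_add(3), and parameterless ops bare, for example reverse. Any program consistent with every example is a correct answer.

map_add(-7) | drop(1) | filter_lt(7) | sort_desc

Check, running the answer program on each example:
  [8, -26, 34, 15] -> [1, -33, 27, 8] -> [-33, 27, 8] -> [-33] -> [-33]
  [21, -37, 21, 31, -11, 10, 43, -43, 30, 38] -> [14, -44, 14, 24, -18, 3, 36, -50, 23, 31] -> [-44, 14, 24, -18, 3, 36, -50, 23, 31] -> [-44, -18, 3, -50] -> [3, -18, -44, -50]
  [43, -29, 31, 36, 44, 35, -16, -16] -> [36, -36, 24, 29, 37, 28, -23, -23] -> [-36, 24, 29, 37, 28, -23, -23] -> [-36, -23, -23] -> [-23, -23, -36]
  [25, 4, 0, 36, -25, -45] -> [18, -3, -7, 29, -32, -52] -> [-3, -7, 29, -32, -52] -> [-3, -7, -32, -52] -> [-3, -7, -32, -52]
  [-11, -41, 18, 45, 31, 4, 22] -> [-18, -48, 11, 38, 24, -3, 15] -> [-48, 11, 38, 24, -3, 15] -> [-48, -3] -> [-3, -48]
  [-4, 47, 3] -> [-11, 40, -4] -> [40, -4] -> [-4] -> [-4]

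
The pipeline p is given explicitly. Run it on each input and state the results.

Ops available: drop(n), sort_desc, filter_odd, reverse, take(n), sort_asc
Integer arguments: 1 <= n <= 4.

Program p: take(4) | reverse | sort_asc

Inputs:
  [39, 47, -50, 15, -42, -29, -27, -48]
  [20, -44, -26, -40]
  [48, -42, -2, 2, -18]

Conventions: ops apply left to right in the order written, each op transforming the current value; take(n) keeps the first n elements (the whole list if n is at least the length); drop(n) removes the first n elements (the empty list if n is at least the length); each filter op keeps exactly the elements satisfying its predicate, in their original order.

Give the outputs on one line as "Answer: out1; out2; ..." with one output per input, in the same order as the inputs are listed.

[-50, 15, 39, 47]; [-44, -40, -26, 20]; [-42, -2, 2, 48]

Execution, op by op:
  [39, 47, -50, 15, -42, -29, -27, -48] -> [39, 47, -50, 15] -> [15, -50, 47, 39] -> [-50, 15, 39, 47]
  [20, -44, -26, -40] -> [20, -44, -26, -40] -> [-40, -26, -44, 20] -> [-44, -40, -26, 20]
  [48, -42, -2, 2, -18] -> [48, -42, -2, 2] -> [2, -2, -42, 48] -> [-42, -2, 2, 48]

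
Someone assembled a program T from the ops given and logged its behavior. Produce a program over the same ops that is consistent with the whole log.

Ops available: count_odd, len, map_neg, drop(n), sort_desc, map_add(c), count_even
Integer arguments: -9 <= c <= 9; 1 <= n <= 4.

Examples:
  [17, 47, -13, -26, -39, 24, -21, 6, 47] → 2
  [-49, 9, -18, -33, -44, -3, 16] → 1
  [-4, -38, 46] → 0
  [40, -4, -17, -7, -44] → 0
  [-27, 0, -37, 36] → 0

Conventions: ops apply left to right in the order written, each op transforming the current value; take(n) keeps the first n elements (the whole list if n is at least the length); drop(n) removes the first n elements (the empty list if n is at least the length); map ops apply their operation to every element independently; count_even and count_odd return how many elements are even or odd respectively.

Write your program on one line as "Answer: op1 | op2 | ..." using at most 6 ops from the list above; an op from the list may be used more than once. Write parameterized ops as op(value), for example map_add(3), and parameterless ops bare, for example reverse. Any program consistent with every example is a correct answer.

sort_desc | drop(4) | drop(2) | map_add(-3) | count_even

Check, running the answer program on each example:
  [17, 47, -13, -26, -39, 24, -21, 6, 47] -> [47, 47, 24, 17, 6, -13, -21, -26, -39] -> [6, -13, -21, -26, -39] -> [-21, -26, -39] -> [-24, -29, -42] -> 2
  [-49, 9, -18, -33, -44, -3, 16] -> [16, 9, -3, -18, -33, -44, -49] -> [-33, -44, -49] -> [-49] -> [-52] -> 1
  [-4, -38, 46] -> [46, -4, -38] -> [] -> [] -> [] -> 0
  [40, -4, -17, -7, -44] -> [40, -4, -7, -17, -44] -> [-44] -> [] -> [] -> 0
  [-27, 0, -37, 36] -> [36, 0, -27, -37] -> [] -> [] -> [] -> 0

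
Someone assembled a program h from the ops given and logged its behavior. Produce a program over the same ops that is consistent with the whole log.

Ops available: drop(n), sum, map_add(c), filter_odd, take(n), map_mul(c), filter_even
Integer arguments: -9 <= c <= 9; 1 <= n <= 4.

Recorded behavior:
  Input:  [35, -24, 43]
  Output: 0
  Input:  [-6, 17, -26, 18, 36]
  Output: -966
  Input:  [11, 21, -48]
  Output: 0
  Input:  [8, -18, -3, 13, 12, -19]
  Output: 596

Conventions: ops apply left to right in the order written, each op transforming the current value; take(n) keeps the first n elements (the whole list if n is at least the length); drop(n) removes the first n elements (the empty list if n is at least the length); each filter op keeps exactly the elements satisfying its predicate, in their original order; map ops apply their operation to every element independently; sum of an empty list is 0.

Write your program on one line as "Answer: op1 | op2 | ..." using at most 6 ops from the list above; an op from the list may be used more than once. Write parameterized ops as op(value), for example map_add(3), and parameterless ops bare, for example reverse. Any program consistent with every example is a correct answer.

map_add(-6) | drop(4) | map_mul(4) | map_mul(-8) | map_add(-6) | sum

Check, running the answer program on each example:
  [35, -24, 43] -> [29, -30, 37] -> [] -> [] -> [] -> [] -> 0
  [-6, 17, -26, 18, 36] -> [-12, 11, -32, 12, 30] -> [30] -> [120] -> [-960] -> [-966] -> -966
  [11, 21, -48] -> [5, 15, -54] -> [] -> [] -> [] -> [] -> 0
  [8, -18, -3, 13, 12, -19] -> [2, -24, -9, 7, 6, -25] -> [6, -25] -> [24, -100] -> [-192, 800] -> [-198, 794] -> 596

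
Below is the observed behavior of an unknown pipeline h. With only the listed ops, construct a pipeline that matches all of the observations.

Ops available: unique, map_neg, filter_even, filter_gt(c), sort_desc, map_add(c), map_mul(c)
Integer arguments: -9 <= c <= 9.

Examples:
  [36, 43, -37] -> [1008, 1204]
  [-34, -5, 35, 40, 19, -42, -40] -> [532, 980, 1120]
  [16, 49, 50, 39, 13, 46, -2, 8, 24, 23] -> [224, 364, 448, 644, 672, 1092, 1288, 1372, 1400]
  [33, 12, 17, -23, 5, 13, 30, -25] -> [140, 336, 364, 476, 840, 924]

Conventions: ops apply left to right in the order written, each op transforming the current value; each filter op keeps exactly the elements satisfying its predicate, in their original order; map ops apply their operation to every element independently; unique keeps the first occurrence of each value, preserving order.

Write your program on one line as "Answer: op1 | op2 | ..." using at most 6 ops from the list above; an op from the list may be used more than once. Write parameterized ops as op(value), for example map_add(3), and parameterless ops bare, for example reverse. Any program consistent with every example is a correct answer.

map_neg | sort_desc | map_mul(-7) | map_mul(4) | filter_gt(-1)

Check, running the answer program on each example:
  [36, 43, -37] -> [-36, -43, 37] -> [37, -36, -43] -> [-259, 252, 301] -> [-1036, 1008, 1204] -> [1008, 1204]
  [-34, -5, 35, 40, 19, -42, -40] -> [34, 5, -35, -40, -19, 42, 40] -> [42, 40, 34, 5, -19, -35, -40] -> [-294, -280, -238, -35, 133, 245, 280] -> [-1176, -1120, -952, -140, 532, 980, 1120] -> [532, 980, 1120]
  [16, 49, 50, 39, 13, 46, -2, 8, 24, 23] -> [-16, -49, -50, -39, -13, -46, 2, -8, -24, -23] -> [2, -8, -13, -16, -23, -24, -39, -46, -49, -50] -> [-14, 56, 91, 112, 161, 168, 273, 322, 343, 350] -> [-56, 224, 364, 448, 644, 672, 1092, 1288, 1372, 1400] -> [224, 364, 448, 644, 672, 1092, 1288, 1372, 1400]
  [33, 12, 17, -23, 5, 13, 30, -25] -> [-33, -12, -17, 23, -5, -13, -30, 25] -> [25, 23, -5, -12, -13, -17, -30, -33] -> [-175, -161, 35, 84, 91, 119, 210, 231] -> [-700, -644, 140, 336, 364, 476, 840, 924] -> [140, 336, 364, 476, 840, 924]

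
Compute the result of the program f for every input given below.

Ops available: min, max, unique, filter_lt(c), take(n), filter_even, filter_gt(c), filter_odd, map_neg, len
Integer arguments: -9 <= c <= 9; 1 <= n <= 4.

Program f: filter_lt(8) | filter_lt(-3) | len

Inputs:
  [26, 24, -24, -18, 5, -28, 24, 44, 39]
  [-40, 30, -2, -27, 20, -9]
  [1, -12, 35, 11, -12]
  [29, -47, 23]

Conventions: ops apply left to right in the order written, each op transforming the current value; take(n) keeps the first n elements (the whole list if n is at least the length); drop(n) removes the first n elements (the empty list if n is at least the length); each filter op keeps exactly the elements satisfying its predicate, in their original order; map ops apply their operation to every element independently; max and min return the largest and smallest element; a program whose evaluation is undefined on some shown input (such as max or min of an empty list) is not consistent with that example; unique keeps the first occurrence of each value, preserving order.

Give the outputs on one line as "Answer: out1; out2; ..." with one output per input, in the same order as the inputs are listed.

3; 3; 2; 1

Execution, op by op:
  [26, 24, -24, -18, 5, -28, 24, 44, 39] -> [-24, -18, 5, -28] -> [-24, -18, -28] -> 3
  [-40, 30, -2, -27, 20, -9] -> [-40, -2, -27, -9] -> [-40, -27, -9] -> 3
  [1, -12, 35, 11, -12] -> [1, -12, -12] -> [-12, -12] -> 2
  [29, -47, 23] -> [-47] -> [-47] -> 1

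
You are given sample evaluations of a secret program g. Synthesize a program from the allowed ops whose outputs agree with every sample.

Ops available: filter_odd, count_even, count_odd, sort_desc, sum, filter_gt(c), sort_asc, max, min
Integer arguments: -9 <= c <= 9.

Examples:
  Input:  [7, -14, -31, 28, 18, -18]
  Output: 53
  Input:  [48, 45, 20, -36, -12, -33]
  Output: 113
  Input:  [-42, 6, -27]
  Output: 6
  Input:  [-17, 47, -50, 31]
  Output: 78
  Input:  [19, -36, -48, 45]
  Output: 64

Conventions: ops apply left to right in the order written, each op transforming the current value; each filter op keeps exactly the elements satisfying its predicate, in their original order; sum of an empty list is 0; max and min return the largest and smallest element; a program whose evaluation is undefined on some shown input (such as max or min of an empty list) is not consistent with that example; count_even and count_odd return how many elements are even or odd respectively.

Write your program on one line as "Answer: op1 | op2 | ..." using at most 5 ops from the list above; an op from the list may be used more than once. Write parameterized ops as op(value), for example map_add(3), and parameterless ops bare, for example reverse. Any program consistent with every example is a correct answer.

sort_asc | filter_gt(-3) | sort_desc | sum

Check, running the answer program on each example:
  [7, -14, -31, 28, 18, -18] -> [-31, -18, -14, 7, 18, 28] -> [7, 18, 28] -> [28, 18, 7] -> 53
  [48, 45, 20, -36, -12, -33] -> [-36, -33, -12, 20, 45, 48] -> [20, 45, 48] -> [48, 45, 20] -> 113
  [-42, 6, -27] -> [-42, -27, 6] -> [6] -> [6] -> 6
  [-17, 47, -50, 31] -> [-50, -17, 31, 47] -> [31, 47] -> [47, 31] -> 78
  [19, -36, -48, 45] -> [-48, -36, 19, 45] -> [19, 45] -> [45, 19] -> 64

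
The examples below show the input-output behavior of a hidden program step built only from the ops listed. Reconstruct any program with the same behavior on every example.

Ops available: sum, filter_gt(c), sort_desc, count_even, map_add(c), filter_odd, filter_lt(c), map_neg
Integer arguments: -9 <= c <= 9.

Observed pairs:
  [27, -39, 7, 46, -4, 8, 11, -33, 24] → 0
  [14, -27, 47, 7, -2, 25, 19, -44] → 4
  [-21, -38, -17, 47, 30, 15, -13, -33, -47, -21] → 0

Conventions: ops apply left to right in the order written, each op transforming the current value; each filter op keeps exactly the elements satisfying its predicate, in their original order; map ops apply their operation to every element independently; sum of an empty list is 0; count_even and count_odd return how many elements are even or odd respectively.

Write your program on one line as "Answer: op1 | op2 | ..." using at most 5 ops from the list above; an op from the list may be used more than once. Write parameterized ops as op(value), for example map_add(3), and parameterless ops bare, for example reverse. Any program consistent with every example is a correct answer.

map_add(6) | filter_gt(2) | filter_lt(9) | sum

Check, running the answer program on each example:
  [27, -39, 7, 46, -4, 8, 11, -33, 24] -> [33, -33, 13, 52, 2, 14, 17, -27, 30] -> [33, 13, 52, 14, 17, 30] -> [] -> 0
  [14, -27, 47, 7, -2, 25, 19, -44] -> [20, -21, 53, 13, 4, 31, 25, -38] -> [20, 53, 13, 4, 31, 25] -> [4] -> 4
  [-21, -38, -17, 47, 30, 15, -13, -33, -47, -21] -> [-15, -32, -11, 53, 36, 21, -7, -27, -41, -15] -> [53, 36, 21] -> [] -> 0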